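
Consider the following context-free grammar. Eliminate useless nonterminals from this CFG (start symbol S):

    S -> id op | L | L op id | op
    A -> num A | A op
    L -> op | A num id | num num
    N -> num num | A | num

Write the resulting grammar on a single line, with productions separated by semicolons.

S -> id op | L | L op id | op; L -> op | num num

Generating nonterminals: {L, N, S}.
Reachable from S after that: {L, S}.
Removed useless symbols: {A, N} and every production mentioning them.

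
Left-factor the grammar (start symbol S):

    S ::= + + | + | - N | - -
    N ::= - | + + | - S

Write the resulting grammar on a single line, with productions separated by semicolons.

S ::= + S' | - S''; N ::= + + | - N'; S' ::= + | ε; S'' ::= N | -; N' ::= ε | S

S has alternatives sharing prefix '+': factor to S → + S' with S' → + | ε.
S has alternatives sharing prefix '-': factor to S → - S'' with S'' → N | -.
N has alternatives sharing prefix '-': factor to N → - N' with N' → ε | S.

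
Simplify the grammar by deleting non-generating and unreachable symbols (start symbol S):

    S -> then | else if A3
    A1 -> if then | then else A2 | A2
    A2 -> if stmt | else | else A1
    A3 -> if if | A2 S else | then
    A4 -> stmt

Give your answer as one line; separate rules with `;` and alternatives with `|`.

S -> then | else if A3; A1 -> if then | then else A2 | A2; A2 -> if stmt | else | else A1; A3 -> if if | A2 S else | then

Generating nonterminals: {A1, A2, A3, A4, S}.
Reachable from S after that: {A1, A2, A3, S}.
Removed useless symbols: {A4} and every production mentioning them.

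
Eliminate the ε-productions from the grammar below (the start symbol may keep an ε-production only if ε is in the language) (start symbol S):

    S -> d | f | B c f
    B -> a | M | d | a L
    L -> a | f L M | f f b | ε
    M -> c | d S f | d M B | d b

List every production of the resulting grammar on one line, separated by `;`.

Nullable set = {L}.
ε ∉ L(G), so no ε-production is kept.
Expand every rule over subsets of its nullable positions: L → f L M gives f L M | f M.

S -> d | f | B c f; B -> a | M | d | a L; L -> a | f L M | f M | f f b; M -> c | d S f | d M B | d b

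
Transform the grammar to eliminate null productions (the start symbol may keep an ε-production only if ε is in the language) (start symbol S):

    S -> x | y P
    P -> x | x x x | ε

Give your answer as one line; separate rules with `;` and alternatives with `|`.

S -> x | y P | y; P -> x | x x x

The nullable symbols are {P}.
ε ∉ L(G), so no ε-production is kept.
For each production, add variants omitting each subset of nullable occurrences: S → y P gives y P | y.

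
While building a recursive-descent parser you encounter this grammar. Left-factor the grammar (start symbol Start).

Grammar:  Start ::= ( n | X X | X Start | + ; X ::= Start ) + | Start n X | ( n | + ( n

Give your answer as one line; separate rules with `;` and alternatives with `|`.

Start ::= ( n | + | X Start1; X ::= ( n | + ( n | Start X1; Start1 ::= X | Start; X1 ::= ) + | n X

Start has alternatives sharing prefix 'X': factor to Start → X Start1 with Start1 → X | Start.
X has alternatives sharing prefix 'Start': factor to X → Start X1 with X1 → ) + | n X.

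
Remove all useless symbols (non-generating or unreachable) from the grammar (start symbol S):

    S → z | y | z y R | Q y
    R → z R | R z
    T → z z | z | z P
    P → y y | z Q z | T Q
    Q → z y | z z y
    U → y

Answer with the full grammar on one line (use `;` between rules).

S → z | y | Q y; Q → z y | z z y

Generating nonterminals: {P, Q, S, T, U}.
Reachable from S after that: {Q, S}.
Removed useless symbols: {P, R, T, U} and every production mentioning them.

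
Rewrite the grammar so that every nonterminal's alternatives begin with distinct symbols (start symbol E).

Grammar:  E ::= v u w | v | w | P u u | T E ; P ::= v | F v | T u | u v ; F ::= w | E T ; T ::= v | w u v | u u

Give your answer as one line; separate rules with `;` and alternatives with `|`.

E ::= w | P u u | T E | v E'; P ::= v | F v | T u | u v; F ::= w | E T; T ::= v | w u v | u u; E' ::= u w | ε

E has alternatives sharing prefix 'v': factor to E → v E' with E' → u w | ε.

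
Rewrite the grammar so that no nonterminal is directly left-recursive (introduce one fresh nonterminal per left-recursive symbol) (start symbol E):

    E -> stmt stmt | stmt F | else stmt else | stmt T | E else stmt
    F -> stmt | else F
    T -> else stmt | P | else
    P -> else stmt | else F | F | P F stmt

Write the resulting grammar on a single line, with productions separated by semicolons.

E -> stmt stmt E' | stmt F E' | else stmt else E' | stmt T E'; F -> stmt | else F; T -> else stmt | P | else; P -> else stmt P' | else F P' | F P'; E' -> else stmt E' | eps; P' -> F stmt P' | eps

E, P are directly left-recursive.
For E: α = {else stmt}, β = {stmt stmt, stmt F, else stmt else, stmt T}. Rewrite as E → β E' and E' → α E' | ε.
For P: α = {F stmt}, β = {else stmt, else F, F}. Rewrite as P → β P' and P' → α P' | ε.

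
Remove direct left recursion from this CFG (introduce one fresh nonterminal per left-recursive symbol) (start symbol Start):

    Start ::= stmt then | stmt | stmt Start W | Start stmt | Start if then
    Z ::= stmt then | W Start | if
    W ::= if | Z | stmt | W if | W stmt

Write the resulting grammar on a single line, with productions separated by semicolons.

Left recursion appears on Start, W.
For Start: α = {stmt, if then}, β = {stmt then, stmt, stmt Start W}. Rewrite as Start → β Start1 and Start1 → α Start1 | ε.
For W: α = {if, stmt}, β = {if, Z, stmt}. Rewrite as W → β W1 and W1 → α W1 | ε.

Start ::= stmt then Start1 | stmt Start1 | stmt Start W Start1; Z ::= stmt then | W Start | if; W ::= if W1 | Z W1 | stmt W1; Start1 ::= stmt Start1 | if then Start1 | ε; W1 ::= if W1 | stmt W1 | ε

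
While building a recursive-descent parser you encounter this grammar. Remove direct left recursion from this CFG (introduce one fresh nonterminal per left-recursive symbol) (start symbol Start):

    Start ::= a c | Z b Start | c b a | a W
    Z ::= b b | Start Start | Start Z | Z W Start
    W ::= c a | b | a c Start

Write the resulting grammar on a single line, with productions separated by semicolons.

Start ::= a c | Z b Start | c b a | a W; Z ::= b b Z1 | Start Start Z1 | Start Z Z1; W ::= c a | b | a c Start; Z1 ::= W Start Z1 | eps

Left recursion appears on Z.
For Z: α = {W Start}, β = {b b, Start Start, Start Z}. Rewrite as Z → β Z1 and Z1 → α Z1 | ε.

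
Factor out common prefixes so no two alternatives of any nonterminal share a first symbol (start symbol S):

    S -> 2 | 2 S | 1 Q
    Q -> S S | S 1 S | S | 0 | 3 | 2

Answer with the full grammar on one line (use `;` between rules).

S has alternatives sharing prefix '2': factor to S → 2 S' with S' → ε | S.
Q has alternatives sharing prefix 'S': factor to Q → S Q' with Q' → S | 1 S | ε.

S -> 1 Q | 2 S'; Q -> 0 | 3 | 2 | S Q'; S' -> epsilon | S; Q' -> S | 1 S | epsilon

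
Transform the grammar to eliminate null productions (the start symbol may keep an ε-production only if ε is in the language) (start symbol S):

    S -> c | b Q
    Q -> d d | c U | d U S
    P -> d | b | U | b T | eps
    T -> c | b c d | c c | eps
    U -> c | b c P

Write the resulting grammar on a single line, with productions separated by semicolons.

The nullable symbols are {P, T}.
ε ∉ L(G), so no ε-production is kept.
For each production, add variants omitting each subset of nullable occurrences: U → b c P gives b c P | b c.

S -> c | b Q; Q -> d d | c U | d U S; P -> d | b | U | b T; T -> c | b c d | c c; U -> c | b c P | b c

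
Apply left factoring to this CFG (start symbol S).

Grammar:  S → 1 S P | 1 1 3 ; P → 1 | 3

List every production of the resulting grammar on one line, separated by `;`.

S → 1 S'; P → 1 | 3; S' → S P | 1 3

S has alternatives sharing prefix '1': factor to S → 1 S' with S' → S P | 1 3.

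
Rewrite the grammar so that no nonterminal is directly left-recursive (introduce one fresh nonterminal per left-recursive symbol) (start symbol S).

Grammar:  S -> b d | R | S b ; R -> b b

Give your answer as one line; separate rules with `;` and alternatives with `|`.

S -> b d S' | R S'; R -> b b; S' -> b S' | ε

Left recursion appears on S.
For S: α = {b}, β = {b d, R}. Rewrite as S → β S' and S' → α S' | ε.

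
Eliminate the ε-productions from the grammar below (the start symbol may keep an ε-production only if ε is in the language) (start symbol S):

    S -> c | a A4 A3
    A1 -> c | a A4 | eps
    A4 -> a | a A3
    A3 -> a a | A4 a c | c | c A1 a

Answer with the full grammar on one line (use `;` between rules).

S -> c | a A4 A3; A1 -> c | a A4; A4 -> a | a A3; A3 -> a a | A4 a c | c | c A1 a | c a

Nullable nonterminals: {A1}.
ε ∉ L(G), so no ε-production is kept.
Add the nullable-subset variants: A3 → c A1 a gives c A1 a | c a.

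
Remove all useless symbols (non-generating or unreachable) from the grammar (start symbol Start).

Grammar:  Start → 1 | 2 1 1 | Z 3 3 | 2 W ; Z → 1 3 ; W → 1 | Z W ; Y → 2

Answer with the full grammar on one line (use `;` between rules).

Start → 1 | 2 1 1 | Z 3 3 | 2 W; Z → 1 3; W → 1 | Z W

Generating nonterminals: {Start, W, Y, Z}.
Reachable from Start after that: {Start, W, Z}.
Removed useless symbols: {Y} and every production mentioning them.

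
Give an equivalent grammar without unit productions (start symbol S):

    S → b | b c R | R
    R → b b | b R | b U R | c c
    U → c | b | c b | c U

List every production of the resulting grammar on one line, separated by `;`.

Unit pairs: S ⇒* {R}.
For every A with A ⇒* B via unit rules, add B's non-unit alternatives to A; then delete every rule of the form X → Y.

S → b | b c R | b b | b R | b U R | c c; R → b b | b R | b U R | c c; U → c | b | c b | c U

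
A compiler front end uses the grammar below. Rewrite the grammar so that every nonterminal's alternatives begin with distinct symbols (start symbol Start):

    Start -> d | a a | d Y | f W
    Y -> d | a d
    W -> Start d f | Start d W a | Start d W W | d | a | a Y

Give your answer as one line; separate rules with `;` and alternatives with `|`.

Start has alternatives sharing prefix 'd': factor to Start → d Start1 with Start1 → ε | Y.
W has alternatives sharing prefix 'Start d': factor to W → Start d W1 with W1 → f | W a | W W.
W has alternatives sharing prefix 'a': factor to W → a W2 with W2 → ε | Y.
W1 has alternatives sharing prefix 'W': factor to W1 → W W11 with W11 → a | W.

Start -> a a | f W | d Start1; Y -> d | a d; W -> d | Start d W1 | a W2; Start1 -> ε | Y; W1 -> f | W W11; W2 -> ε | Y; W11 -> a | W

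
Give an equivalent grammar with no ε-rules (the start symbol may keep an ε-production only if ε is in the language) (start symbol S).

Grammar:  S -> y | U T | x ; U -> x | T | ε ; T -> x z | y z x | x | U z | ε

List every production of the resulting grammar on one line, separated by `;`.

S -> y | U T | U | T | x | ε; U -> x | T; T -> x z | y z x | x | U z | z

The nullable symbols are {S, T, U}.
ε ∈ L(G) since S is nullable, so keep S → ε.
Add the nullable-subset variants: S → U T gives U T | U | T. T → U z gives U z | z.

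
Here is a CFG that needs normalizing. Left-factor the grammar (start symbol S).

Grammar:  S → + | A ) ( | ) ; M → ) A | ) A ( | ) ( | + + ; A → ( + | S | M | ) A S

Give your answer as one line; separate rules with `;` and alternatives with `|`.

S → + | A ) ( | ); M → + + | ) M'; A → ( + | S | M | ) A S; M' → ( | A M''; M'' → ε | (

M has alternatives sharing prefix ')': factor to M → ) M' with M' → A | A ( | (.
M' has alternatives sharing prefix 'A': factor to M' → A M'' with M'' → ε | (.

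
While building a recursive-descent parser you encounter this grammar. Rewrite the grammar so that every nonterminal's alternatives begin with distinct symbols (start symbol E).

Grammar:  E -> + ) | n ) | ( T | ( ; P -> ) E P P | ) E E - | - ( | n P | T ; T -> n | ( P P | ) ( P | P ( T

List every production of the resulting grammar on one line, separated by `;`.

E -> + ) | n ) | ( E'; P -> - ( | n P | T | ) E P'; T -> n | ( P P | ) ( P | P ( T; E' -> T | ε; P' -> P P | E -

E has alternatives sharing prefix '(': factor to E → ( E' with E' → T | ε.
P has alternatives sharing prefix ') E': factor to P → ) E P' with P' → P P | E -.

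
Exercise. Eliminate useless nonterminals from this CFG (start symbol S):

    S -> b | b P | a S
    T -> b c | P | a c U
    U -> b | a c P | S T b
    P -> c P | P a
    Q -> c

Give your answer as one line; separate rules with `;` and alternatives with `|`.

S -> b | a S

Generating nonterminals: {Q, S, T, U}.
Reachable from S after that: {S}.
Removed useless symbols: {P, Q, T, U} and every production mentioning them.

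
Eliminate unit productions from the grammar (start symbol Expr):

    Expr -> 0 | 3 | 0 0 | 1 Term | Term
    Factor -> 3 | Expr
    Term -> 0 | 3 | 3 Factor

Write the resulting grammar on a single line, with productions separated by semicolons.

Unit pairs: Expr ⇒* {Term}; Factor ⇒* {Expr, Term}.
For every A with A ⇒* B via unit rules, add B's non-unit alternatives to A; then delete every rule of the form X → Y.

Expr -> 0 | 3 | 3 Factor | 0 0 | 1 Term; Factor -> 0 | 3 | 3 Factor | 0 0 | 1 Term; Term -> 0 | 3 | 3 Factor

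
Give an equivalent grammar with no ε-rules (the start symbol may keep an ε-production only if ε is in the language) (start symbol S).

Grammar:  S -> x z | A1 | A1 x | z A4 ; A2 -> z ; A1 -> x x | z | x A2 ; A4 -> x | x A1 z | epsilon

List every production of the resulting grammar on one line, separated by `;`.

S -> x z | A1 | A1 x | z A4 | z; A2 -> z; A1 -> x x | z | x A2; A4 -> x | x A1 z

Nullable set = {A4}.
ε ∉ L(G), so no ε-production is kept.
For each production, add variants omitting each subset of nullable occurrences: S → z A4 gives z A4 | z.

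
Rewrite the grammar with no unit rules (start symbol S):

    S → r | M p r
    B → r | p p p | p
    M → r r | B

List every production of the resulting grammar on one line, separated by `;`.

S → r | M p r; B → r | p p p | p; M → r | p p p | p | r r

Unit pairs: M ⇒* {B}.
For every A with A ⇒* B via unit rules, add B's non-unit alternatives to A; then delete every rule of the form X → Y.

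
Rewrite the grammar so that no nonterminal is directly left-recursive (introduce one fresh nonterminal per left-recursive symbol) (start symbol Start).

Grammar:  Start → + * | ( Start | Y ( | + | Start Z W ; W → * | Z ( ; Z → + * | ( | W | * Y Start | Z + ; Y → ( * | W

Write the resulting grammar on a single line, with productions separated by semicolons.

Start → + * Start1 | ( Start Start1 | Y ( Start1 | + Start1; W → * | Z (; Z → + * Z1 | ( Z1 | W Z1 | * Y Start Z1; Y → ( * | W; Start1 → Z W Start1 | eps; Z1 → + Z1 | eps

Directly left-recursive nonterminals: Start, Z.
For Start: α = {Z W}, β = {+ *, ( Start, Y (, +}. Rewrite as Start → β Start1 and Start1 → α Start1 | ε.
For Z: α = {+}, β = {+ *, (, W, * Y Start}. Rewrite as Z → β Z1 and Z1 → α Z1 | ε.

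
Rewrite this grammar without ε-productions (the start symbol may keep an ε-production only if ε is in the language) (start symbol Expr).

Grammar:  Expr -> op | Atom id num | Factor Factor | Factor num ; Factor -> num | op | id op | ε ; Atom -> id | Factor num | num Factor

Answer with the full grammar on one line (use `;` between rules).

Expr -> op | Atom id num | Factor Factor | Factor | Factor num | num | ε; Factor -> num | op | id op; Atom -> id | Factor num | num | num Factor

Nullable nonterminals: {Expr, Factor}.
ε ∈ L(G) since Expr is nullable, so keep Expr → ε.
For each production, add variants omitting each subset of nullable occurrences: Expr → Factor Factor gives Factor Factor | Factor. Expr → Factor num gives Factor num | num. Atom → Factor num gives Factor num | num.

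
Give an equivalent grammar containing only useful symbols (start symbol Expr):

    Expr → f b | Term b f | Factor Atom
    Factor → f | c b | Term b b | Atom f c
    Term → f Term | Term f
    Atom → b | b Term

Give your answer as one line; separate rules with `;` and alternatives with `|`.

Generating nonterminals: {Atom, Expr, Factor}.
Reachable from Expr after that: {Atom, Expr, Factor}.
Removed useless symbols: {Term} and every production mentioning them.

Expr → f b | Factor Atom; Factor → f | c b | Atom f c; Atom → b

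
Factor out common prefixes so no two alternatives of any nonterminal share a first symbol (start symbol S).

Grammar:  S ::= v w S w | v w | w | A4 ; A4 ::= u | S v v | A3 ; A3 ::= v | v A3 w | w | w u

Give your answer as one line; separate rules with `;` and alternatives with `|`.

S ::= w | A4 | v w S'; A4 ::= u | S v v | A3; A3 ::= v A3' | w A3''; S' ::= S w | ε; A3' ::= ε | A3 w; A3'' ::= ε | u

S has alternatives sharing prefix 'v w': factor to S → v w S' with S' → S w | ε.
A3 has alternatives sharing prefix 'v': factor to A3 → v A3' with A3' → ε | A3 w.
A3 has alternatives sharing prefix 'w': factor to A3 → w A3'' with A3'' → ε | u.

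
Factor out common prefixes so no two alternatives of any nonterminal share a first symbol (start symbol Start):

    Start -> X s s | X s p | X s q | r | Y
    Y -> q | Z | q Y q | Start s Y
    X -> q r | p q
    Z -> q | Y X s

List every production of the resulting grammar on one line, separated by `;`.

Start -> r | Y | X s Start1; Y -> Z | Start s Y | q Y1; X -> q r | p q; Z -> q | Y X s; Start1 -> s | p | q; Y1 -> eps | Y q

Start has alternatives sharing prefix 'X s': factor to Start → X s Start1 with Start1 → s | p | q.
Y has alternatives sharing prefix 'q': factor to Y → q Y1 with Y1 → ε | Y q.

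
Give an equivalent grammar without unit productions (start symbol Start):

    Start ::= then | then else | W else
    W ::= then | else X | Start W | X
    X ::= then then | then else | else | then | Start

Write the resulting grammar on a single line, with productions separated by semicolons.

Start ::= then | then else | W else; W ::= then | then else | W else | then then | else | else X | Start W; X ::= then | then else | W else | then then | else

Unit pairs: W ⇒* {Start, X}; X ⇒* {Start}.
Replace each nonterminal's rules with the union of the non-unit rules of every nonterminal it unit-derives.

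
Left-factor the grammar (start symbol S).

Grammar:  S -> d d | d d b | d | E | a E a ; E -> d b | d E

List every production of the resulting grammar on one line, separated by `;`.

S has alternatives sharing prefix 'd': factor to S → d S' with S' → d | d b | ε.
E has alternatives sharing prefix 'd': factor to E → d E' with E' → b | E.
S' has alternatives sharing prefix 'd': factor to S' → d S'' with S'' → ε | b.

S -> E | a E a | d S'; E -> d E'; S' -> epsilon | d S''; E' -> b | E; S'' -> epsilon | b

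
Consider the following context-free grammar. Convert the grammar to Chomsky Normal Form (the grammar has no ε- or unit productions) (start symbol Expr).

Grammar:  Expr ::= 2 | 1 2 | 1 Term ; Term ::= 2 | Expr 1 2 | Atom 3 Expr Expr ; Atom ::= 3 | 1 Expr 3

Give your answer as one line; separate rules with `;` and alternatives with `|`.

Expr ::= 2 | X1 X2 | X1 Term; Term ::= 2 | Expr Y1 | Atom Y2; Atom ::= 3 | X1 Y4; X1 ::= 1; X2 ::= 2; X3 ::= 3; Y1 ::= X1 X2; Y2 ::= X3 Y3; Y3 ::= Expr Expr; Y4 ::= Expr X3

Introduce a nonterminal for each terminal appearing in a rule of length ≥ 2: X1 → 1, X2 → 2, X3 → 3.
Binarize each right-hand side of length ≥ 3 by chaining fresh nonterminals (Y1, Y2, …): affected rules were Term → Expr X1 X2; Term → Atom X3 Expr Expr; Atom → X1 Expr X3.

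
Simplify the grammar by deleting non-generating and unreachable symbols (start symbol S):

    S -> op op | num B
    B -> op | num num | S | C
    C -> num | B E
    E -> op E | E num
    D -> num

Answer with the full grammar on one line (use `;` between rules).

S -> op op | num B; B -> op | num num | S | C; C -> num

Generating nonterminals: {B, C, D, S}.
Reachable from S after that: {B, C, S}.
Removed useless symbols: {D, E} and every production mentioning them.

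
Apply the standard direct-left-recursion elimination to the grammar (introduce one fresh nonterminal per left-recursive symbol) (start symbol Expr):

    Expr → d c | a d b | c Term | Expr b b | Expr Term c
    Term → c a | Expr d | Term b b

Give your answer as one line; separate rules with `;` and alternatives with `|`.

Expr, Term are directly left-recursive.
For Expr: α = {b b, Term c}, β = {d c, a d b, c Term}. Rewrite as Expr → β Expr1 and Expr1 → α Expr1 | ε.
For Term: α = {b b}, β = {c a, Expr d}. Rewrite as Term → β Term1 and Term1 → α Term1 | ε.

Expr → d c Expr1 | a d b Expr1 | c Term Expr1; Term → c a Term1 | Expr d Term1; Expr1 → b b Expr1 | Term c Expr1 | ε; Term1 → b b Term1 | ε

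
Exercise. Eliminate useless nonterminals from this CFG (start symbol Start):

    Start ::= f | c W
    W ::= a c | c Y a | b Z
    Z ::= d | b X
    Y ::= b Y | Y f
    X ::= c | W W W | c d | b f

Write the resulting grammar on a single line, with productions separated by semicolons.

Generating nonterminals: {Start, W, X, Z}.
Reachable from Start after that: {Start, W, X, Z}.
Removed useless symbols: {Y} and every production mentioning them.

Start ::= f | c W; W ::= a c | b Z; Z ::= d | b X; X ::= c | W W W | c d | b f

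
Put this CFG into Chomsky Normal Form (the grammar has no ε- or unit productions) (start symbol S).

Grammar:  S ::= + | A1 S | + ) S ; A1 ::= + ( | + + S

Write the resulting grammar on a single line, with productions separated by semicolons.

S ::= + | A1 S | X1 Y1; A1 ::= X1 X3 | X1 Y2; X1 ::= +; X2 ::= ); X3 ::= (; Y1 ::= X2 S; Y2 ::= X1 S

Introduce a nonterminal for each terminal appearing in a rule of length ≥ 2: X1 → +, X2 → ), X3 → (.
Binarize each right-hand side of length ≥ 3 by chaining fresh nonterminals (Y1, Y2, …): affected rules were S → X1 X2 S; A1 → X1 X1 S.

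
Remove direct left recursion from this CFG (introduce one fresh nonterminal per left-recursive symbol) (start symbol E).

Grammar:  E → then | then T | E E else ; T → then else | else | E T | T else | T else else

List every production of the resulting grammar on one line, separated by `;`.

E → then E' | then T E'; T → then else T' | else T' | E T T'; E' → E else E' | ε; T' → else T' | else else T' | ε

E, T are directly left-recursive.
For E: α = {E else}, β = {then, then T}. Rewrite as E → β E' and E' → α E' | ε.
For T: α = {else, else else}, β = {then else, else, E T}. Rewrite as T → β T' and T' → α T' | ε.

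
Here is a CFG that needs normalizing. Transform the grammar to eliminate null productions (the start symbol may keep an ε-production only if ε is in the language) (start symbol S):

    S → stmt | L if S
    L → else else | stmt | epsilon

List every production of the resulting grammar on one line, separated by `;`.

S → stmt | L if S | if S; L → else else | stmt

Nullable nonterminals: {L}.
ε ∉ L(G), so no ε-production is kept.
For each production, add variants omitting each subset of nullable occurrences: S → L if S gives L if S | if S.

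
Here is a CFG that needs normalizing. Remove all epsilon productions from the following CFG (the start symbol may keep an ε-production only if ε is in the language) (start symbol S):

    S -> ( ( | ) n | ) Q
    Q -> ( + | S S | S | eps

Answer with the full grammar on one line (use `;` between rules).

S -> ( ( | ) n | ) Q | ); Q -> ( + | S S | S

Nullable set = {Q}.
ε ∉ L(G), so no ε-production is kept.
Add the nullable-subset variants: S → ) Q gives ) Q | ).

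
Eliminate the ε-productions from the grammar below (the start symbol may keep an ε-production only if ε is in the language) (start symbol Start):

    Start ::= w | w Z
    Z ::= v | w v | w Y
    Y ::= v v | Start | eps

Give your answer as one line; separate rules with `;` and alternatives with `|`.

Start ::= w | w Z; Z ::= v | w v | w Y | w; Y ::= v v | Start

Nullable nonterminals: {Y}.
ε ∉ L(G), so no ε-production is kept.
Expand every rule over subsets of its nullable positions: Z → w Y gives w Y | w.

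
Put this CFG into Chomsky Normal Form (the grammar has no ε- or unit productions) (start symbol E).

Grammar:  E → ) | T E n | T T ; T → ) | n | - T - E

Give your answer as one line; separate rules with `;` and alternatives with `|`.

E → ) | T Y1 | T T; T → ) | n | X2 Y2; X1 → n; X2 → -; Y1 → E X1; Y2 → T Y3; Y3 → X2 E

Introduce a nonterminal for each terminal appearing in a rule of length ≥ 2: X1 → n, X2 → -.
Binarize each right-hand side of length ≥ 3 by chaining fresh nonterminals (Y1, Y2, …): affected rules were E → T E X1; T → X2 T X2 E.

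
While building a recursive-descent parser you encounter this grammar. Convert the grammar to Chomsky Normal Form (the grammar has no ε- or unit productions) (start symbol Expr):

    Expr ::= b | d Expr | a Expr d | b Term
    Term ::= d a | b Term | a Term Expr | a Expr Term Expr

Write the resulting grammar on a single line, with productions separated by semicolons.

Expr ::= b | X1 Expr | X2 Y1 | X3 Term; Term ::= X1 X2 | X3 Term | X2 Y2 | X2 Y3; X1 ::= d; X2 ::= a; X3 ::= b; Y1 ::= Expr X1; Y2 ::= Term Expr; Y3 ::= Expr Y4; Y4 ::= Term Expr

Introduce a nonterminal for each terminal appearing in a rule of length ≥ 2: X1 → d, X2 → a, X3 → b.
Binarize each right-hand side of length ≥ 3 by chaining fresh nonterminals (Y1, Y2, …): affected rules were Expr → X2 Expr X1; Term → X2 Term Expr; Term → X2 Expr Term Expr.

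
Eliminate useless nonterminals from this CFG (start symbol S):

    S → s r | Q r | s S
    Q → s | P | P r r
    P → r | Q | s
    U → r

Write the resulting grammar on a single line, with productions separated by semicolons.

S → s r | Q r | s S; Q → s | P | P r r; P → r | Q | s

Generating nonterminals: {P, Q, S, U}.
Reachable from S after that: {P, Q, S}.
Removed useless symbols: {U} and every production mentioning them.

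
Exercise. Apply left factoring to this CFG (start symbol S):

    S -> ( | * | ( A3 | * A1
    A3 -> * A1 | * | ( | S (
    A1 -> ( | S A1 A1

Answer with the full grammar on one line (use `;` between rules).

S has alternatives sharing prefix '(': factor to S → ( S' with S' → ε | A3.
S has alternatives sharing prefix '*': factor to S → * S'' with S'' → ε | A1.
A3 has alternatives sharing prefix '*': factor to A3 → * A3' with A3' → A1 | ε.

S -> ( S' | * S''; A3 -> ( | S ( | * A3'; A1 -> ( | S A1 A1; S' -> epsilon | A3; S'' -> epsilon | A1; A3' -> A1 | epsilon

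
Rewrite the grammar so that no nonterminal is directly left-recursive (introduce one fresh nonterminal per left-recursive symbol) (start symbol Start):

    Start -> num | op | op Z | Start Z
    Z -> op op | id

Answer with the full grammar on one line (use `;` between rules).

Start is directly left-recursive.
For Start: α = {Z}, β = {num, op, op Z}. Rewrite as Start → β Start1 and Start1 → α Start1 | ε.

Start -> num Start1 | op Start1 | op Z Start1; Z -> op op | id; Start1 -> Z Start1 | ε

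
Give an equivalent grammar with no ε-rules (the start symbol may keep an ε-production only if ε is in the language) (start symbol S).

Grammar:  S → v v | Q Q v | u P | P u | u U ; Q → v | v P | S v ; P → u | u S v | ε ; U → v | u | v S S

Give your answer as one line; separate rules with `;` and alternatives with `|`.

S → v v | Q Q v | u P | u | P u | u U; Q → v | v P | S v; P → u | u S v; U → v | u | v S S

The nullable symbols are {P}.
ε ∉ L(G), so no ε-production is kept.
Add the nullable-subset variants: S → u P gives u P | u.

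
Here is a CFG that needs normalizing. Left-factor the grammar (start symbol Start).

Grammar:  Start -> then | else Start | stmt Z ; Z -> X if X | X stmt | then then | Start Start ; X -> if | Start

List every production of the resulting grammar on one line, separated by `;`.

Z has alternatives sharing prefix 'X': factor to Z → X Z1 with Z1 → if X | stmt.

Start -> then | else Start | stmt Z; Z -> then then | Start Start | X Z1; X -> if | Start; Z1 -> if X | stmt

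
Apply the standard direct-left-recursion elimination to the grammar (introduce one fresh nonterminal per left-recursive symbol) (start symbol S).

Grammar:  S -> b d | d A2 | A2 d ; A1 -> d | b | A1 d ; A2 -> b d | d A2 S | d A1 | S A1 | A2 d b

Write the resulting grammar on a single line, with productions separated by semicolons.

S -> b d | d A2 | A2 d; A1 -> d A1' | b A1'; A2 -> b d A2' | d A2 S A2' | d A1 A2' | S A1 A2'; A1' -> d A1' | eps; A2' -> d b A2' | eps

Directly left-recursive nonterminals: A1, A2.
For A1: α = {d}, β = {d, b}. Rewrite as A1 → β A1' and A1' → α A1' | ε.
For A2: α = {d b}, β = {b d, d A2 S, d A1, S A1}. Rewrite as A2 → β A2' and A2' → α A2' | ε.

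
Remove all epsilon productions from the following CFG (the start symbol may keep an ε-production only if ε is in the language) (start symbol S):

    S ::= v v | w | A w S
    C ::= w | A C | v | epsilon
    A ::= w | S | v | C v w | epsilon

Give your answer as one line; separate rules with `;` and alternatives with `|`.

S ::= v v | w | A w S | w S; C ::= w | A C | A | v; A ::= w | S | v | C v w | v w

Nullable nonterminals: {A, C}.
ε ∉ L(G), so no ε-production is kept.
Expand every rule over subsets of its nullable positions: S → A w S gives A w S | w S. C → A C gives A C | A. A → C v w gives C v w | v w.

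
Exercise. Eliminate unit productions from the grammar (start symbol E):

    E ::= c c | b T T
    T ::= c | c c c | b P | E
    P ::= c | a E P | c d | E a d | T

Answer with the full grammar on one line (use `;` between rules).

Unit pairs: P ⇒* {E, T}; T ⇒* {E}.
For each unit pair (A, B), copy every non-unit production of B to A, then drop all unit productions.

E ::= c c | b T T; T ::= c c | b T T | c | c c c | b P; P ::= c c | b T T | c | a E P | c d | E a d | c c c | b P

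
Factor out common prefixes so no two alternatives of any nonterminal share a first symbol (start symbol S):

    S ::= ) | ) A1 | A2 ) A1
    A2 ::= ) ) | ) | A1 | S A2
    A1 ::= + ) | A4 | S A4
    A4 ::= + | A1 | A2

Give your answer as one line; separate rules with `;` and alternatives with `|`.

S ::= A2 ) A1 | ) S'; A2 ::= A1 | S A2 | ) A2'; A1 ::= + ) | A4 | S A4; A4 ::= + | A1 | A2; S' ::= ε | A1; A2' ::= ) | ε

S has alternatives sharing prefix ')': factor to S → ) S' with S' → ε | A1.
A2 has alternatives sharing prefix ')': factor to A2 → ) A2' with A2' → ) | ε.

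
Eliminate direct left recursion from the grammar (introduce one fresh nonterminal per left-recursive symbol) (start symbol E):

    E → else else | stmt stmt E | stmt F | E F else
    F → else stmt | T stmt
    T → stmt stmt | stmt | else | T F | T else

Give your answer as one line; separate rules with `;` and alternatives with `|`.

E, T are directly left-recursive.
For E: α = {F else}, β = {else else, stmt stmt E, stmt F}. Rewrite as E → β E' and E' → α E' | ε.
For T: α = {F, else}, β = {stmt stmt, stmt, else}. Rewrite as T → β T' and T' → α T' | ε.

E → else else E' | stmt stmt E E' | stmt F E'; F → else stmt | T stmt; T → stmt stmt T' | stmt T' | else T'; E' → F else E' | ε; T' → F T' | else T' | ε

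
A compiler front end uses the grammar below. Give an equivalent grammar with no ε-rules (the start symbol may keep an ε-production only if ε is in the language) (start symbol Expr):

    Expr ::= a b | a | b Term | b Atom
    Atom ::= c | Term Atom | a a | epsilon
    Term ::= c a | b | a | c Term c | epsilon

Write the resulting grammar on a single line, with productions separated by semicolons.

Expr ::= a b | a | b Term | b | b Atom; Atom ::= c | Term Atom | Term | a a; Term ::= c a | b | a | c Term c | c c

Nullable set = {Atom, Term}.
ε ∉ L(G), so no ε-production is kept.
Expand every rule over subsets of its nullable positions: Expr → b Term gives b Term | b. Atom → Term Atom gives Term Atom | Term. Term → c Term c gives c Term c | c c.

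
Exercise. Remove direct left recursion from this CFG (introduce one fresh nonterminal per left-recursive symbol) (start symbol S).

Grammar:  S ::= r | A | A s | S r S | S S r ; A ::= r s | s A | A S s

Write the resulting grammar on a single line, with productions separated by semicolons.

S ::= r S' | A S' | A s S'; A ::= r s A' | s A A'; S' ::= r S S' | S r S' | ε; A' ::= S s A' | ε

S, A are directly left-recursive.
For S: α = {r S, S r}, β = {r, A, A s}. Rewrite as S → β S' and S' → α S' | ε.
For A: α = {S s}, β = {r s, s A}. Rewrite as A → β A' and A' → α A' | ε.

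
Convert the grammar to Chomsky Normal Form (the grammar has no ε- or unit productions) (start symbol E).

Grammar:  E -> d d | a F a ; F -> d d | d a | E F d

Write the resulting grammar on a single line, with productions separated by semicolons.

Introduce a nonterminal for each terminal appearing in a rule of length ≥ 2: X1 → d, X2 → a.
Binarize each right-hand side of length ≥ 3 by chaining fresh nonterminals (Y1, Y2, …): affected rules were E → X2 F X2; F → E F X1.

E -> X1 X1 | X2 Y1; F -> X1 X1 | X1 X2 | E Y2; X1 -> d; X2 -> a; Y1 -> F X2; Y2 -> F X1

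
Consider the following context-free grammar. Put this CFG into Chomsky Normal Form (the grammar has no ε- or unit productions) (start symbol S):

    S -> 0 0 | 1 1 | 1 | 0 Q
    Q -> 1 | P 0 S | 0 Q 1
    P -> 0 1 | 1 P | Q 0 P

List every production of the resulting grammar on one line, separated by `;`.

Introduce a nonterminal for each terminal appearing in a rule of length ≥ 2: X1 → 0, X2 → 1.
Binarize each right-hand side of length ≥ 3 by chaining fresh nonterminals (Y1, Y2, …): affected rules were Q → P X1 S; Q → X1 Q X2; P → Q X1 P.

S -> X1 X1 | X2 X2 | 1 | X1 Q; Q -> 1 | P Y1 | X1 Y2; P -> X1 X2 | X2 P | Q Y3; X1 -> 0; X2 -> 1; Y1 -> X1 S; Y2 -> Q X2; Y3 -> X1 P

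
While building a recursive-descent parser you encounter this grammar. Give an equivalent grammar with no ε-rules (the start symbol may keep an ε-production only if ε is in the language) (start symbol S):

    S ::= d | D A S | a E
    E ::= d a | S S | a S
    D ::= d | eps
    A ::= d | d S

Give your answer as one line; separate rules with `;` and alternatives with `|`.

Nullable nonterminals: {D}.
ε ∉ L(G), so no ε-production is kept.
Expand every rule over subsets of its nullable positions: S → D A S gives D A S | A S.

S ::= d | D A S | A S | a E; E ::= d a | S S | a S; D ::= d; A ::= d | d S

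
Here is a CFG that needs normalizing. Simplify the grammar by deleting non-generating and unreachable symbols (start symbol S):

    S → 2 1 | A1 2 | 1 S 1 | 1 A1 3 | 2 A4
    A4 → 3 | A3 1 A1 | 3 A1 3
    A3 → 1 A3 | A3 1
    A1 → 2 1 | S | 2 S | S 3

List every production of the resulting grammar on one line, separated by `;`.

S → 2 1 | A1 2 | 1 S 1 | 1 A1 3 | 2 A4; A4 → 3 | 3 A1 3; A1 → 2 1 | S | 2 S | S 3

Generating nonterminals: {A1, A4, S}.
Reachable from S after that: {A1, A4, S}.
Removed useless symbols: {A3} and every production mentioning them.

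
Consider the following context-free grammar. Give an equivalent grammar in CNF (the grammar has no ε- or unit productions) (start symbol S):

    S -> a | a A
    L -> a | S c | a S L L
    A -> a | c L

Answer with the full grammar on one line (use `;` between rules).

Introduce a nonterminal for each terminal appearing in a rule of length ≥ 2: X1 → a, X2 → c.
Binarize each right-hand side of length ≥ 3 by chaining fresh nonterminals (Y1, Y2, …): affected rules were L → X1 S L L.

S -> a | X1 A; L -> a | S X2 | X1 Y1; A -> a | X2 L; X1 -> a; X2 -> c; Y1 -> S Y2; Y2 -> L L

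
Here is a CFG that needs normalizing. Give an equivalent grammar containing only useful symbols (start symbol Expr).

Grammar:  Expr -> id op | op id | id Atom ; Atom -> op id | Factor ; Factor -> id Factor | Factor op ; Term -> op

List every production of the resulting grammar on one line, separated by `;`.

Generating nonterminals: {Atom, Expr, Term}.
Reachable from Expr after that: {Atom, Expr}.
Removed useless symbols: {Factor, Term} and every production mentioning them.

Expr -> id op | op id | id Atom; Atom -> op id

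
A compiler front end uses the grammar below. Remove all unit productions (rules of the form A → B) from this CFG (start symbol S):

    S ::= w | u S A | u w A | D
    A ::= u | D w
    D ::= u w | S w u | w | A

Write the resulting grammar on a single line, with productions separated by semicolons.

S ::= u w | S w u | w | u S A | u w A | u | D w; A ::= u | D w; D ::= u w | S w u | w | u | D w

Unit pairs: D ⇒* {A}; S ⇒* {A, D}.
For every A with A ⇒* B via unit rules, add B's non-unit alternatives to A; then delete every rule of the form X → Y.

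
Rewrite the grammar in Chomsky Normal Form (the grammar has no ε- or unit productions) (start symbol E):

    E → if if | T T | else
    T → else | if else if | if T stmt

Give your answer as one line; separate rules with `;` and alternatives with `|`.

Introduce a nonterminal for each terminal appearing in a rule of length ≥ 2: X1 → if, X2 → else, X3 → stmt.
Binarize each right-hand side of length ≥ 3 by chaining fresh nonterminals (Y1, Y2, …): affected rules were T → X1 X2 X1; T → X1 T X3.

E → X1 X1 | T T | else; T → else | X1 Y1 | X1 Y2; X1 → if; X2 → else; X3 → stmt; Y1 → X2 X1; Y2 → T X3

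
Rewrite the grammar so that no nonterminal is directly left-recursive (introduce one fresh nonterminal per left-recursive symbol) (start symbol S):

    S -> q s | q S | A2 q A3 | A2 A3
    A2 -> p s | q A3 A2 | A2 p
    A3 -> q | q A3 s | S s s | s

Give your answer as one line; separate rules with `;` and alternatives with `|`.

S -> q s | q S | A2 q A3 | A2 A3; A2 -> p s A2' | q A3 A2 A2'; A3 -> q | q A3 s | S s s | s; A2' -> p A2' | ε

Left recursion appears on A2.
For A2: α = {p}, β = {p s, q A3 A2}. Rewrite as A2 → β A2' and A2' → α A2' | ε.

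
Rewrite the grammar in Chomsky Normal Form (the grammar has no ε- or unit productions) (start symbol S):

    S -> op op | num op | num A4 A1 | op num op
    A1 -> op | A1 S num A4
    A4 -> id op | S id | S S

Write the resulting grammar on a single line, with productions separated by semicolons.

Introduce a nonterminal for each terminal appearing in a rule of length ≥ 2: X1 → op, X2 → num, X3 → id.
Binarize each right-hand side of length ≥ 3 by chaining fresh nonterminals (Y1, Y2, …): affected rules were S → X2 A4 A1; S → X1 X2 X1; A1 → A1 S X2 A4.

S -> X1 X1 | X2 X1 | X2 Y1 | X1 Y2; A1 -> op | A1 Y3; A4 -> X3 X1 | S X3 | S S; X1 -> op; X2 -> num; X3 -> id; Y1 -> A4 A1; Y2 -> X2 X1; Y3 -> S Y4; Y4 -> X2 A4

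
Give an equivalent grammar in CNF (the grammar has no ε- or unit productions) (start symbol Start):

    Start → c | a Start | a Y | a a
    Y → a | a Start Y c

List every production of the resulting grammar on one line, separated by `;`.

Introduce a nonterminal for each terminal appearing in a rule of length ≥ 2: X1 → a, X2 → c.
Binarize each right-hand side of length ≥ 3 by chaining fresh nonterminals (Y1, Y2, …): affected rules were Y → X1 Start Y X2.

Start → c | X1 Start | X1 Y | X1 X1; Y → a | X1 Y1; X1 → a; X2 → c; Y1 → Start Y2; Y2 → Y X2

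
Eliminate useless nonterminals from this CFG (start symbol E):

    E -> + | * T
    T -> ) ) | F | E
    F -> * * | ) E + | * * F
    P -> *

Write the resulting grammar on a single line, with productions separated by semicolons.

Generating nonterminals: {E, F, P, T}.
Reachable from E after that: {E, F, T}.
Removed useless symbols: {P} and every production mentioning them.

E -> + | * T; T -> ) ) | F | E; F -> * * | ) E + | * * F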